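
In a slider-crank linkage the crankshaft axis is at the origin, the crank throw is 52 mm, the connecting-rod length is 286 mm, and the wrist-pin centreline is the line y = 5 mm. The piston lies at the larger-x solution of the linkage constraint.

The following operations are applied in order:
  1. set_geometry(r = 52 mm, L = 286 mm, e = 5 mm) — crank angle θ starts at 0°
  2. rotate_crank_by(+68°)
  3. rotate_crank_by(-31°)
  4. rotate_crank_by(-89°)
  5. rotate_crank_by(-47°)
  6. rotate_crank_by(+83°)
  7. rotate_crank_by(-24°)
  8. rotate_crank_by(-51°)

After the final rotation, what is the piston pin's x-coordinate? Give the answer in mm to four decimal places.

279.3565

set_geometry: r = 52 mm, L = 286 mm, e = 5 mm; θ ← 0°
rotate_crank_by(+68°): θ ← 0° +68° = 68°
rotate_crank_by(-31°): θ ← 68° -31° = 37°
rotate_crank_by(-89°): θ ← 37° -89° = -52°
rotate_crank_by(-47°): θ ← -52° -47° = -99°
rotate_crank_by(+83°): θ ← -99° +83° = -16°
rotate_crank_by(-24°): θ ← -16° -24° = -40°
rotate_crank_by(-51°): θ ← -40° -51° = -91°
crank pin P = (r cos θ, r sin θ) = (-0.907525, -51.992080)
h = r sin θ − e = -51.992080 − 5 = -56.992080
x = r cos θ + √(L² − h²) = -0.907525 + √(81796.0 − 3248.0972) = -0.907525 + 280.263988 = 279.356463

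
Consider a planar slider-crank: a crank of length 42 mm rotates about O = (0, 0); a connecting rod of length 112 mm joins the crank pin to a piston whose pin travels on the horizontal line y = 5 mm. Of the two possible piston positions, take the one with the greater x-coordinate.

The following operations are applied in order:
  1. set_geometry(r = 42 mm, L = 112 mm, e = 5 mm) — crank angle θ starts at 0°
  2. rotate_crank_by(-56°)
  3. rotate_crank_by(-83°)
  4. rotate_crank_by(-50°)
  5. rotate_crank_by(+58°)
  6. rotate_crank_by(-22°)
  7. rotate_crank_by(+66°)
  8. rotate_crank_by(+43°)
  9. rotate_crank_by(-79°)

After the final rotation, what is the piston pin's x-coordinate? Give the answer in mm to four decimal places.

set_geometry: r = 42 mm, L = 112 mm, e = 5 mm; θ ← 0°
rotate_crank_by(-56°): θ ← 0° -56° = -56°
rotate_crank_by(-83°): θ ← -56° -83° = -139°
rotate_crank_by(-50°): θ ← -139° -50° = -189°
rotate_crank_by(+58°): θ ← -189° +58° = -131°
rotate_crank_by(-22°): θ ← -131° -22° = -153°
rotate_crank_by(+66°): θ ← -153° +66° = -87°
rotate_crank_by(+43°): θ ← -87° +43° = -44°
rotate_crank_by(-79°): θ ← -44° -79° = -123°
crank pin P = (r cos θ, r sin θ) = (-22.874839, -35.224164)
h = r sin θ − e = -35.224164 − 5 = -40.224164
x = r cos θ + √(L² − h²) = -22.874839 + √(12544.0 − 1617.9834) = -22.874839 + 104.527588 = 81.652748

81.6527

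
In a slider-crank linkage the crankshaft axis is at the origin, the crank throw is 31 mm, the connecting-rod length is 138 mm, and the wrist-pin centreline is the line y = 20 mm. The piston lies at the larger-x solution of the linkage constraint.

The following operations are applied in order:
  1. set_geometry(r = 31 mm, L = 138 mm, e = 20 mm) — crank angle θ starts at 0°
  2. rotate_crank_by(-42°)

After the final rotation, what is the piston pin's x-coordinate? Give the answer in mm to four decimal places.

set_geometry: r = 31 mm, L = 138 mm, e = 20 mm; θ ← 0°
rotate_crank_by(-42°): θ ← 0° -42° = -42°
crank pin P = (r cos θ, r sin θ) = (23.037490, -20.743049)
h = r sin θ − e = -20.743049 − 20 = -40.743049
x = r cos θ + √(L² − h²) = 23.037490 + √(19044.0 − 1659.9960) = 23.037490 + 131.848413 = 154.885902

154.8859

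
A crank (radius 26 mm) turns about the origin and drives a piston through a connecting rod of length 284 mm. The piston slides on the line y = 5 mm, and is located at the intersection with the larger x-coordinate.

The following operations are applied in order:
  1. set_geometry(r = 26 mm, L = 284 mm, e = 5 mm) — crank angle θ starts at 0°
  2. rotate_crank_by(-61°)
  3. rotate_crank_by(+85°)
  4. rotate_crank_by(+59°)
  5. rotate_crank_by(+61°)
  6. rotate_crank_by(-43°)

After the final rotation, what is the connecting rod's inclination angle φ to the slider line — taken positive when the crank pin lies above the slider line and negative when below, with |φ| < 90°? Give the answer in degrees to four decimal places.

set_geometry: r = 26 mm, L = 284 mm, e = 5 mm; θ ← 0°
rotate_crank_by(-61°): θ ← 0° -61° = -61°
rotate_crank_by(+85°): θ ← -61° +85° = 24°
rotate_crank_by(+59°): θ ← 24° +59° = 83°
rotate_crank_by(+61°): θ ← 83° +61° = 144°
rotate_crank_by(-43°): θ ← 144° -43° = 101°
crank pin P = (r cos θ, r sin θ) = (-4.961034, 25.522307)
h = r sin θ − e = 25.522307 − 5 = 20.522307
sin φ = h / L = 20.522307 / 284 = 0.07226164
φ = arcsin(0.07226164) = 4.143899°

4.1439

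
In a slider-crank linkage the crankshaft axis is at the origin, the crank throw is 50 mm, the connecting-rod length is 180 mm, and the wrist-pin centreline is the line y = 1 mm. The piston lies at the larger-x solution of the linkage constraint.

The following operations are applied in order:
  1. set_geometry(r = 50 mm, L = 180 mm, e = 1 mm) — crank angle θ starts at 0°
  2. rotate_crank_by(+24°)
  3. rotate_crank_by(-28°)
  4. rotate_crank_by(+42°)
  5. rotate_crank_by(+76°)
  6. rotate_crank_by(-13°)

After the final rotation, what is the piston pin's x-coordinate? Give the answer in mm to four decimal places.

set_geometry: r = 50 mm, L = 180 mm, e = 1 mm; θ ← 0°
rotate_crank_by(+24°): θ ← 0° +24° = 24°
rotate_crank_by(-28°): θ ← 24° -28° = -4°
rotate_crank_by(+42°): θ ← -4° +42° = 38°
rotate_crank_by(+76°): θ ← 38° +76° = 114°
rotate_crank_by(-13°): θ ← 114° -13° = 101°
crank pin P = (r cos θ, r sin θ) = (-9.540450, 49.081359)
h = r sin θ − e = 49.081359 − 1 = 48.081359
x = r cos θ + √(L² − h²) = -9.540450 + √(32400.0 − 2311.8171) = -9.540450 + 173.459456 = 163.919006

163.9190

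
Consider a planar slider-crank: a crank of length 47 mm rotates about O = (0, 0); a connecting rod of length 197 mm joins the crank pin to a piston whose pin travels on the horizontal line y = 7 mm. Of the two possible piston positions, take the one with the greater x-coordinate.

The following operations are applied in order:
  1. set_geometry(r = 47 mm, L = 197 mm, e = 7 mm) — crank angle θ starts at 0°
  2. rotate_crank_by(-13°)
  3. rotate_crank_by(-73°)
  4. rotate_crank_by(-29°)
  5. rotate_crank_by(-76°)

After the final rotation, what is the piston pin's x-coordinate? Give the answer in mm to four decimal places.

set_geometry: r = 47 mm, L = 197 mm, e = 7 mm; θ ← 0°
rotate_crank_by(-13°): θ ← 0° -13° = -13°
rotate_crank_by(-73°): θ ← -13° -73° = -86°
rotate_crank_by(-29°): θ ← -86° -29° = -115°
rotate_crank_by(-76°): θ ← -115° -76° = -191°
crank pin P = (r cos θ, r sin θ) = (-46.136478, 8.968023)
h = r sin θ − e = 8.968023 − 7 = 1.968023
x = r cos θ + √(L² − h²) = -46.136478 + √(38809.0 − 3.8731) = -46.136478 + 196.990170 = 150.853692

150.8537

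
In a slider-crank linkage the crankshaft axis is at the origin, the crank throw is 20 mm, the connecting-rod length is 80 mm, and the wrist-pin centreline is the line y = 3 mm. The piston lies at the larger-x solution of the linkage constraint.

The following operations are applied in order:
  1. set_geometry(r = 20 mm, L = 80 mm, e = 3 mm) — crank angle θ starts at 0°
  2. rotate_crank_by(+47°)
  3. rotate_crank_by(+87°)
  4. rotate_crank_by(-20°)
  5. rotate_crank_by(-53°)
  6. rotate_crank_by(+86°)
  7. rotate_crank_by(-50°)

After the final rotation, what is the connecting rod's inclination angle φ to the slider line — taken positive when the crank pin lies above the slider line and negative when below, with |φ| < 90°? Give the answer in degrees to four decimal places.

12.1597

set_geometry: r = 20 mm, L = 80 mm, e = 3 mm; θ ← 0°
rotate_crank_by(+47°): θ ← 0° +47° = 47°
rotate_crank_by(+87°): θ ← 47° +87° = 134°
rotate_crank_by(-20°): θ ← 134° -20° = 114°
rotate_crank_by(-53°): θ ← 114° -53° = 61°
rotate_crank_by(+86°): θ ← 61° +86° = 147°
rotate_crank_by(-50°): θ ← 147° -50° = 97°
crank pin P = (r cos θ, r sin θ) = (-2.437387, 19.850923)
h = r sin θ − e = 19.850923 − 3 = 16.850923
sin φ = h / L = 16.850923 / 80 = 0.21063654
φ = arcsin(0.21063654) = 12.159658°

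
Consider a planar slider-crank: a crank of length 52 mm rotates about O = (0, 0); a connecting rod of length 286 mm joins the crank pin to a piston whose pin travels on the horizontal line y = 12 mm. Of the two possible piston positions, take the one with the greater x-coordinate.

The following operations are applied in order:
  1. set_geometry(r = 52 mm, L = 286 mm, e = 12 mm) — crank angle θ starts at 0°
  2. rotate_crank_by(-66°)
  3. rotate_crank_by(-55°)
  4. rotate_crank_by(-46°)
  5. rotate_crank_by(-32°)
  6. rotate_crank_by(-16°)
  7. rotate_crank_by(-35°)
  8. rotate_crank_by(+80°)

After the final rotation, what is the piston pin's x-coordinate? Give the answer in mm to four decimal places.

234.0158

set_geometry: r = 52 mm, L = 286 mm, e = 12 mm; θ ← 0°
rotate_crank_by(-66°): θ ← 0° -66° = -66°
rotate_crank_by(-55°): θ ← -66° -55° = -121°
rotate_crank_by(-46°): θ ← -121° -46° = -167°
rotate_crank_by(-32°): θ ← -167° -32° = -199°
rotate_crank_by(-16°): θ ← -199° -16° = -215°
rotate_crank_by(-35°): θ ← -215° -35° = -250°
rotate_crank_by(+80°): θ ← -250° +80° = -170°
crank pin P = (r cos θ, r sin θ) = (-51.210003, -9.029705)
h = r sin θ − e = -9.029705 − 12 = -21.029705
x = r cos θ + √(L² − h²) = -51.210003 + √(81796.0 − 442.2485) = -51.210003 + 285.225790 = 234.015787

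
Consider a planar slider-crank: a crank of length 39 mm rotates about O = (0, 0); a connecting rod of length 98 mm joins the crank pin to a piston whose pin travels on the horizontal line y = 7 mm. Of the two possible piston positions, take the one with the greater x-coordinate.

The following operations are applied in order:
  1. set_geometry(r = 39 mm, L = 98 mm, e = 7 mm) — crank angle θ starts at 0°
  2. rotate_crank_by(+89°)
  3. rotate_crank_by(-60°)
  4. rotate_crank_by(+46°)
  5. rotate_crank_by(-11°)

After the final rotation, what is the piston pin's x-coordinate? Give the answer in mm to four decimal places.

110.9955

set_geometry: r = 39 mm, L = 98 mm, e = 7 mm; θ ← 0°
rotate_crank_by(+89°): θ ← 0° +89° = 89°
rotate_crank_by(-60°): θ ← 89° -60° = 29°
rotate_crank_by(+46°): θ ← 29° +46° = 75°
rotate_crank_by(-11°): θ ← 75° -11° = 64°
crank pin P = (r cos θ, r sin θ) = (17.096475, 35.052968)
h = r sin θ − e = 35.052968 − 7 = 28.052968
x = r cos θ + √(L² − h²) = 17.096475 + √(9604.0 − 786.9690) = 17.096475 + 93.899047 = 110.995522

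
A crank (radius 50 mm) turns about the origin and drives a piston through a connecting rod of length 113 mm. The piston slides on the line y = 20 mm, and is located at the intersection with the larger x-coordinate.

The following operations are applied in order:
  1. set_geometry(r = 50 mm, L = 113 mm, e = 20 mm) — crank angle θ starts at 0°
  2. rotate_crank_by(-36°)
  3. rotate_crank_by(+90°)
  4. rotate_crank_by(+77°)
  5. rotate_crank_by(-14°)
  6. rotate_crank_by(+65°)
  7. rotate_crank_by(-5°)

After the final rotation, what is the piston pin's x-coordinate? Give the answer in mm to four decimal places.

61.7235

set_geometry: r = 50 mm, L = 113 mm, e = 20 mm; θ ← 0°
rotate_crank_by(-36°): θ ← 0° -36° = -36°
rotate_crank_by(+90°): θ ← -36° +90° = 54°
rotate_crank_by(+77°): θ ← 54° +77° = 131°
rotate_crank_by(-14°): θ ← 131° -14° = 117°
rotate_crank_by(+65°): θ ← 117° +65° = 182°
rotate_crank_by(-5°): θ ← 182° -5° = 177°
crank pin P = (r cos θ, r sin θ) = (-49.931477, 2.616798)
h = r sin θ − e = 2.616798 − 20 = -17.383202
x = r cos θ + √(L² − h²) = -49.931477 + √(12769.0 − 302.1757) = -49.931477 + 111.654934 = 61.723457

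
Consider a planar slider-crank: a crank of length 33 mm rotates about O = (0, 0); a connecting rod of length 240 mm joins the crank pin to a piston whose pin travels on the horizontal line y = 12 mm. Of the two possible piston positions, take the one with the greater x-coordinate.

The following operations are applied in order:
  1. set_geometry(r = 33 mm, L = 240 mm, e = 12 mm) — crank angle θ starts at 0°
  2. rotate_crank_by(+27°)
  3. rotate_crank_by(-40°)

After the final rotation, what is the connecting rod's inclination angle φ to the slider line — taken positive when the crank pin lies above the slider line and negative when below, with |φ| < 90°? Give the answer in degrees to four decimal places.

set_geometry: r = 33 mm, L = 240 mm, e = 12 mm; θ ← 0°
rotate_crank_by(+27°): θ ← 0° +27° = 27°
rotate_crank_by(-40°): θ ← 27° -40° = -13°
crank pin P = (r cos θ, r sin θ) = (32.154212, -7.423385)
h = r sin θ − e = -7.423385 − 12 = -19.423385
sin φ = h / L = -19.423385 / 240 = -0.08093077
φ = arcsin(-0.08093077) = -4.642068°

-4.6421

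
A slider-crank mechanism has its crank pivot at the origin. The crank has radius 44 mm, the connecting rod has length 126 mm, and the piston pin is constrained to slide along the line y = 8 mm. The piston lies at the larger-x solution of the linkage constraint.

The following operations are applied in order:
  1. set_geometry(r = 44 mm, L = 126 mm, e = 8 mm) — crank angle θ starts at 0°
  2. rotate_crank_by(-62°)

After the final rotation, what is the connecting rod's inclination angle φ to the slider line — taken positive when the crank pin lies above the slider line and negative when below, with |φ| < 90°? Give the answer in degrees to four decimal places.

-21.8281

set_geometry: r = 44 mm, L = 126 mm, e = 8 mm; θ ← 0°
rotate_crank_by(-62°): θ ← 0° -62° = -62°
crank pin P = (r cos θ, r sin θ) = (20.656749, -38.849694)
h = r sin θ − e = -38.849694 − 8 = -46.849694
sin φ = h / L = -46.849694 / 126 = -0.37182297
φ = arcsin(-0.37182297) = -21.828089°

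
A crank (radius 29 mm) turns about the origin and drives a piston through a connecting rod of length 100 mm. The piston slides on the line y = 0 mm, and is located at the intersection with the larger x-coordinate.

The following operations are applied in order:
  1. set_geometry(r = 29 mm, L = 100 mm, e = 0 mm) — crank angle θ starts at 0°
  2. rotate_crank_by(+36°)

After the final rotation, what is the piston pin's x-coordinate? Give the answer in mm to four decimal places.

121.9980

set_geometry: r = 29 mm, L = 100 mm, e = 0 mm; θ ← 0°
rotate_crank_by(+36°): θ ← 0° +36° = 36°
crank pin P = (r cos θ, r sin θ) = (23.461493, 17.045772)
h = r sin θ − e = 17.045772 − 0 = 17.045772
x = r cos θ + √(L² − h²) = 23.461493 + √(10000.0 − 290.5584) = 23.461493 + 98.536499 = 121.997992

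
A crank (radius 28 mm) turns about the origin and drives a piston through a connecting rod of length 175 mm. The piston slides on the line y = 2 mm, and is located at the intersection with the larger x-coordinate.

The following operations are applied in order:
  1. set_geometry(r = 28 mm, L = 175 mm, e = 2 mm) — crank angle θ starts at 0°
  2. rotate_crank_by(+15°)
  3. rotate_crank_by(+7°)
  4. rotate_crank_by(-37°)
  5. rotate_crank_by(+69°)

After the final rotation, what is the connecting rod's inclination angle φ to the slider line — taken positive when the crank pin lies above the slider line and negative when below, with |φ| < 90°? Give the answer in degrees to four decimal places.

6.7775

set_geometry: r = 28 mm, L = 175 mm, e = 2 mm; θ ← 0°
rotate_crank_by(+15°): θ ← 0° +15° = 15°
rotate_crank_by(+7°): θ ← 15° +7° = 22°
rotate_crank_by(-37°): θ ← 22° -37° = -15°
rotate_crank_by(+69°): θ ← -15° +69° = 54°
crank pin P = (r cos θ, r sin θ) = (16.457987, 22.652476)
h = r sin θ − e = 22.652476 − 2 = 20.652476
sin φ = h / L = 20.652476 / 175 = 0.11801415
φ = arcsin(0.11801415) = 6.777507°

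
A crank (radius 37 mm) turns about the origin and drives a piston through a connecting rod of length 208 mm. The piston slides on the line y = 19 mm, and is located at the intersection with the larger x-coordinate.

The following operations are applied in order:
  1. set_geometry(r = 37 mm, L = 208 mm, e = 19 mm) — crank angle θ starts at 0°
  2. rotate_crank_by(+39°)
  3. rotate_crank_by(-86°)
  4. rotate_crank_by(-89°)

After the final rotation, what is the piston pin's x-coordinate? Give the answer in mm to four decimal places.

set_geometry: r = 37 mm, L = 208 mm, e = 19 mm; θ ← 0°
rotate_crank_by(+39°): θ ← 0° +39° = 39°
rotate_crank_by(-86°): θ ← 39° -86° = -47°
rotate_crank_by(-89°): θ ← -47° -89° = -136°
crank pin P = (r cos θ, r sin θ) = (-26.615573, -25.702360)
h = r sin θ − e = -25.702360 − 19 = -44.702360
x = r cos θ + √(L² − h²) = -26.615573 + √(43264.0 − 1998.3010) = -26.615573 + 203.139605 = 176.524032

176.5240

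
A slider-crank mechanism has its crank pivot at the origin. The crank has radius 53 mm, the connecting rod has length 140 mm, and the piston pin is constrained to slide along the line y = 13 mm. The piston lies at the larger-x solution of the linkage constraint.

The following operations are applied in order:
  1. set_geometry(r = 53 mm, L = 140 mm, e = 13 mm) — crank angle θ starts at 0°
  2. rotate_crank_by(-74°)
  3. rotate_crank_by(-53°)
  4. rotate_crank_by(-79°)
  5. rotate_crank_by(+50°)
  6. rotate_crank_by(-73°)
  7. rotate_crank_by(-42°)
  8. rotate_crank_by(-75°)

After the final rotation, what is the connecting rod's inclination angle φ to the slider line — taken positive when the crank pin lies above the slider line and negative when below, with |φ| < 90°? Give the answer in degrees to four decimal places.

-0.0729

set_geometry: r = 53 mm, L = 140 mm, e = 13 mm; θ ← 0°
rotate_crank_by(-74°): θ ← 0° -74° = -74°
rotate_crank_by(-53°): θ ← -74° -53° = -127°
rotate_crank_by(-79°): θ ← -127° -79° = -206°
rotate_crank_by(+50°): θ ← -206° +50° = -156°
rotate_crank_by(-73°): θ ← -156° -73° = -229°
rotate_crank_by(-42°): θ ← -229° -42° = -271°
rotate_crank_by(-75°): θ ← -271° -75° = -346°
crank pin P = (r cos θ, r sin θ) = (51.425673, 12.821860)
h = r sin θ − e = 12.821860 − 13 = -0.178140
sin φ = h / L = -0.178140 / 140 = -0.00127243
φ = arcsin(-0.00127243) = -0.072905°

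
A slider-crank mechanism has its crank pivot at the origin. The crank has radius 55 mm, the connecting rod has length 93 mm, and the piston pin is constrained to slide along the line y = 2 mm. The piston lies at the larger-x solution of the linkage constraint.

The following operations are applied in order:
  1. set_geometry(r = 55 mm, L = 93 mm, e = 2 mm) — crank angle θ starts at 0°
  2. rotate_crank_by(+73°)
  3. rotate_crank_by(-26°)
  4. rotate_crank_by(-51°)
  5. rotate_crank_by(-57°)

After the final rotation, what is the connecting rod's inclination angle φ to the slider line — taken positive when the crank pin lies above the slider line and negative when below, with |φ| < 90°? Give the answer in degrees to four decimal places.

-32.5988

set_geometry: r = 55 mm, L = 93 mm, e = 2 mm; θ ← 0°
rotate_crank_by(+73°): θ ← 0° +73° = 73°
rotate_crank_by(-26°): θ ← 73° -26° = 47°
rotate_crank_by(-51°): θ ← 47° -51° = -4°
rotate_crank_by(-57°): θ ← -4° -57° = -61°
crank pin P = (r cos θ, r sin θ) = (26.664529, -48.104084)
h = r sin θ − e = -48.104084 − 2 = -50.104084
sin φ = h / L = -50.104084 / 93 = -0.53875359
φ = arcsin(-0.53875359) = -32.598831°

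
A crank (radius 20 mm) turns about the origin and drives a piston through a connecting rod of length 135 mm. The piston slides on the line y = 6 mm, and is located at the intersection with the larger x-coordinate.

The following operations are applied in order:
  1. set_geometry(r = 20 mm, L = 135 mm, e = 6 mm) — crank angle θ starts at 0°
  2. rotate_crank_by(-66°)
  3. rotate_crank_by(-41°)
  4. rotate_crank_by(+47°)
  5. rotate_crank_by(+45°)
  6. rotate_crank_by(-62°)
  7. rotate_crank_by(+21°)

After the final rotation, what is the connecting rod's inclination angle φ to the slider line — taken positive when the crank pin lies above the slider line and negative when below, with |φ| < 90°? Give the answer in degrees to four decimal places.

set_geometry: r = 20 mm, L = 135 mm, e = 6 mm; θ ← 0°
rotate_crank_by(-66°): θ ← 0° -66° = -66°
rotate_crank_by(-41°): θ ← -66° -41° = -107°
rotate_crank_by(+47°): θ ← -107° +47° = -60°
rotate_crank_by(+45°): θ ← -60° +45° = -15°
rotate_crank_by(-62°): θ ← -15° -62° = -77°
rotate_crank_by(+21°): θ ← -77° +21° = -56°
crank pin P = (r cos θ, r sin θ) = (11.183858, -16.580751)
h = r sin θ − e = -16.580751 − 6 = -22.580751
sin φ = h / L = -22.580751 / 135 = -0.16726483
φ = arcsin(-0.16726483) = -9.628828°

-9.6288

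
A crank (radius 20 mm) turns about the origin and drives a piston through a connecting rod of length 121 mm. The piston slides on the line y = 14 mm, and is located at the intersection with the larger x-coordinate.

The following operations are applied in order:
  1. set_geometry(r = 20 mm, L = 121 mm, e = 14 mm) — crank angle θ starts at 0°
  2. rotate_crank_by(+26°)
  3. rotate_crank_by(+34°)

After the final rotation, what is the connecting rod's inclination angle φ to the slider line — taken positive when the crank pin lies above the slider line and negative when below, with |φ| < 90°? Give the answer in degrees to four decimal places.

set_geometry: r = 20 mm, L = 121 mm, e = 14 mm; θ ← 0°
rotate_crank_by(+26°): θ ← 0° +26° = 26°
rotate_crank_by(+34°): θ ← 26° +34° = 60°
crank pin P = (r cos θ, r sin θ) = (10.000000, 17.320508)
h = r sin θ − e = 17.320508 − 14 = 3.320508
sin φ = h / L = 3.320508 / 121 = 0.02744222
φ = arcsin(0.02744222) = 1.572521°

1.5725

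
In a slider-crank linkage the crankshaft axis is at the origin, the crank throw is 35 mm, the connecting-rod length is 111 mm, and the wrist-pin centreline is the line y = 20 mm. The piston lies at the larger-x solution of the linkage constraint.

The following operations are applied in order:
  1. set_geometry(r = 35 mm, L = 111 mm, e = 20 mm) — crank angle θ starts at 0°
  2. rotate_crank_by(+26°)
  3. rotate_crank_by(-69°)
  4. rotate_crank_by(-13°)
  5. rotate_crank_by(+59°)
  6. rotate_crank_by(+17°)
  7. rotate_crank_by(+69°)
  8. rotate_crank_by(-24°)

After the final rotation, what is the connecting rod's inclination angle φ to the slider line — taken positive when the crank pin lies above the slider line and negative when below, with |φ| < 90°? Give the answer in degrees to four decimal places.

6.0613

set_geometry: r = 35 mm, L = 111 mm, e = 20 mm; θ ← 0°
rotate_crank_by(+26°): θ ← 0° +26° = 26°
rotate_crank_by(-69°): θ ← 26° -69° = -43°
rotate_crank_by(-13°): θ ← -43° -13° = -56°
rotate_crank_by(+59°): θ ← -56° +59° = 3°
rotate_crank_by(+17°): θ ← 3° +17° = 20°
rotate_crank_by(+69°): θ ← 20° +69° = 89°
rotate_crank_by(-24°): θ ← 89° -24° = 65°
crank pin P = (r cos θ, r sin θ) = (14.791639, 31.720773)
h = r sin θ − e = 31.720773 − 20 = 11.720773
sin φ = h / L = 11.720773 / 111 = 0.10559255
φ = arcsin(0.10559255) = 6.061307°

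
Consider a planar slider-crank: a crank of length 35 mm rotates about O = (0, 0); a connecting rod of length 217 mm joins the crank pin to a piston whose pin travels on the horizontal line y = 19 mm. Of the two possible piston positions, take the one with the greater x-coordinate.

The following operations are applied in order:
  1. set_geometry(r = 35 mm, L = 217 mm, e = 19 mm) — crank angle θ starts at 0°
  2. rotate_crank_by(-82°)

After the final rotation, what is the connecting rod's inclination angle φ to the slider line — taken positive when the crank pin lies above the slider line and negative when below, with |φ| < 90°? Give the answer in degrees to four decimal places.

-14.3165

set_geometry: r = 35 mm, L = 217 mm, e = 19 mm; θ ← 0°
rotate_crank_by(-82°): θ ← 0° -82° = -82°
crank pin P = (r cos θ, r sin θ) = (4.871059, -34.659382)
h = r sin θ − e = -34.659382 − 19 = -53.659382
sin φ = h / L = -53.659382 / 217 = -0.24727826
φ = arcsin(-0.24727826) = -14.316512°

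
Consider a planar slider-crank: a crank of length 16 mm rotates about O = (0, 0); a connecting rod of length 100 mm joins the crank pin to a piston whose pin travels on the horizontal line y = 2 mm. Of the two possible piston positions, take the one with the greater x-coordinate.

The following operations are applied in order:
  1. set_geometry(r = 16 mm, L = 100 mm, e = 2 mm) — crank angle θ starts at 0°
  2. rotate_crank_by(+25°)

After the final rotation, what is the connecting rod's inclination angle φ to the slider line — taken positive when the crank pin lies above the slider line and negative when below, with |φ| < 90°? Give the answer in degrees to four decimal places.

2.7294

set_geometry: r = 16 mm, L = 100 mm, e = 2 mm; θ ← 0°
rotate_crank_by(+25°): θ ← 0° +25° = 25°
crank pin P = (r cos θ, r sin θ) = (14.500925, 6.761892)
h = r sin θ − e = 6.761892 − 2 = 4.761892
sin φ = h / L = 4.761892 / 100 = 0.04761892
φ = arcsin(0.04761892) = 2.729395°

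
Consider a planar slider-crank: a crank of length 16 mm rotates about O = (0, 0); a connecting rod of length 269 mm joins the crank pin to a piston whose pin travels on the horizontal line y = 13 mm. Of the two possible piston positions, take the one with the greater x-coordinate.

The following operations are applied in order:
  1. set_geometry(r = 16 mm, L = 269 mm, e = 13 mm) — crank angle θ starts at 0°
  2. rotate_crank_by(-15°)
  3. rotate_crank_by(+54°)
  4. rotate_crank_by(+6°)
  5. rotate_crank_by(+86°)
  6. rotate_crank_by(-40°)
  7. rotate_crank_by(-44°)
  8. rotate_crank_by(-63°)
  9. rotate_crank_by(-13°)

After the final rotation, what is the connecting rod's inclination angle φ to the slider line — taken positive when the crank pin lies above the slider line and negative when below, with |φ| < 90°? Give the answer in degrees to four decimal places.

-4.4255

set_geometry: r = 16 mm, L = 269 mm, e = 13 mm; θ ← 0°
rotate_crank_by(-15°): θ ← 0° -15° = -15°
rotate_crank_by(+54°): θ ← -15° +54° = 39°
rotate_crank_by(+6°): θ ← 39° +6° = 45°
rotate_crank_by(+86°): θ ← 45° +86° = 131°
rotate_crank_by(-40°): θ ← 131° -40° = 91°
rotate_crank_by(-44°): θ ← 91° -44° = 47°
rotate_crank_by(-63°): θ ← 47° -63° = -16°
rotate_crank_by(-13°): θ ← -16° -13° = -29°
crank pin P = (r cos θ, r sin θ) = (13.993915, -7.756954)
h = r sin θ − e = -7.756954 − 13 = -20.756954
sin φ = h / L = -20.756954 / 269 = -0.07716340
φ = arcsin(-0.07716340) = -4.425536°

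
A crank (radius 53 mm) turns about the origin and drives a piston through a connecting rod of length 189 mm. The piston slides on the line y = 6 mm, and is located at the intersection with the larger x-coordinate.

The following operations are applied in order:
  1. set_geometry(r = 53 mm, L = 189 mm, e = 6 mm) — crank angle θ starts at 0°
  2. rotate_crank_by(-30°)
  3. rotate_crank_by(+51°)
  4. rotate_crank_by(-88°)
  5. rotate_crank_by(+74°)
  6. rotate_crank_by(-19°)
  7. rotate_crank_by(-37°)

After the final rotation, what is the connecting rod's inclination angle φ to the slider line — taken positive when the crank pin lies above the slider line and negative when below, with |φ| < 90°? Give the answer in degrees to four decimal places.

set_geometry: r = 53 mm, L = 189 mm, e = 6 mm; θ ← 0°
rotate_crank_by(-30°): θ ← 0° -30° = -30°
rotate_crank_by(+51°): θ ← -30° +51° = 21°
rotate_crank_by(-88°): θ ← 21° -88° = -67°
rotate_crank_by(+74°): θ ← -67° +74° = 7°
rotate_crank_by(-19°): θ ← 7° -19° = -12°
rotate_crank_by(-37°): θ ← -12° -37° = -49°
crank pin P = (r cos θ, r sin θ) = (34.771129, -39.999608)
h = r sin θ − e = -39.999608 − 6 = -45.999608
sin φ = h / L = -45.999608 / 189 = -0.24338417
φ = arcsin(-0.24338417) = -14.086363°

-14.0864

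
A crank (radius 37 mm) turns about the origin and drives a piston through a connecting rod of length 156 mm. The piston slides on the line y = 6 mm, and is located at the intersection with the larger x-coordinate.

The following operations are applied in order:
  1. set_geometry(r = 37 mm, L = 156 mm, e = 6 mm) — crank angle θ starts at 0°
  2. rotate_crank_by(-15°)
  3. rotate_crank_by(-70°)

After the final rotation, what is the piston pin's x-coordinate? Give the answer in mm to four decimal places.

set_geometry: r = 37 mm, L = 156 mm, e = 6 mm; θ ← 0°
rotate_crank_by(-15°): θ ← 0° -15° = -15°
rotate_crank_by(-70°): θ ← -15° -70° = -85°
crank pin P = (r cos θ, r sin θ) = (3.224762, -36.859204)
h = r sin θ − e = -36.859204 − 6 = -42.859204
x = r cos θ + √(L² − h²) = 3.224762 + √(24336.0 − 1836.9114) = 3.224762 + 149.996962 = 153.221725

153.2217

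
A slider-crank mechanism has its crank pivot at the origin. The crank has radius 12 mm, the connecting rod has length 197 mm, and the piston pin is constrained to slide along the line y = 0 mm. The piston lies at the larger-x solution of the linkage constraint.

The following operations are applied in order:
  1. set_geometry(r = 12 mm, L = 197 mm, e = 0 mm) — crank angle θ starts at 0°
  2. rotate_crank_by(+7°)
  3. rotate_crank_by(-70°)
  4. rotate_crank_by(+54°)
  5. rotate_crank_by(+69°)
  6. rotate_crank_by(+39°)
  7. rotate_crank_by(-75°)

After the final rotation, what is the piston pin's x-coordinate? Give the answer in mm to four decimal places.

set_geometry: r = 12 mm, L = 197 mm, e = 0 mm; θ ← 0°
rotate_crank_by(+7°): θ ← 0° +7° = 7°
rotate_crank_by(-70°): θ ← 7° -70° = -63°
rotate_crank_by(+54°): θ ← -63° +54° = -9°
rotate_crank_by(+69°): θ ← -9° +69° = 60°
rotate_crank_by(+39°): θ ← 60° +39° = 99°
rotate_crank_by(-75°): θ ← 99° -75° = 24°
crank pin P = (r cos θ, r sin θ) = (10.962545, 4.880840)
h = r sin θ − e = 4.880840 − 0 = 4.880840
x = r cos θ + √(L² − h²) = 10.962545 + √(38809.0 − 23.8226) = 10.962545 + 196.939527 = 207.902073

207.9021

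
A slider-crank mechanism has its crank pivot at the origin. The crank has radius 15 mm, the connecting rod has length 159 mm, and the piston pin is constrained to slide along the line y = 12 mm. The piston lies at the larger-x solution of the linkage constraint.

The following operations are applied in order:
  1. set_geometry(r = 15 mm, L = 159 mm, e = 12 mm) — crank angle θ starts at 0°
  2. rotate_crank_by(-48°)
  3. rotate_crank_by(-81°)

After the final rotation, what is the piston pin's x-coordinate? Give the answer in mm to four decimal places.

set_geometry: r = 15 mm, L = 159 mm, e = 12 mm; θ ← 0°
rotate_crank_by(-48°): θ ← 0° -48° = -48°
rotate_crank_by(-81°): θ ← -48° -81° = -129°
crank pin P = (r cos θ, r sin θ) = (-9.439806, -11.657189)
h = r sin θ − e = -11.657189 − 12 = -23.657189
x = r cos θ + √(L² − h²) = -9.439806 + √(25281.0 − 559.6626) = -9.439806 + 157.230205 = 147.790399

147.7904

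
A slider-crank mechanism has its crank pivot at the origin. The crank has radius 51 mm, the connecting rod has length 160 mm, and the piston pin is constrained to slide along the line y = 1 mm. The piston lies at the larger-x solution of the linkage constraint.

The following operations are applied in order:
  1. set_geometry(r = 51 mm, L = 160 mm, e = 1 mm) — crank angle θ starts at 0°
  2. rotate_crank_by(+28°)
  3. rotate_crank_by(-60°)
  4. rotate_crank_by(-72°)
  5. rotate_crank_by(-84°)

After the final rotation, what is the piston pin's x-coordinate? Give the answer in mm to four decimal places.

set_geometry: r = 51 mm, L = 160 mm, e = 1 mm; θ ← 0°
rotate_crank_by(+28°): θ ← 0° +28° = 28°
rotate_crank_by(-60°): θ ← 28° -60° = -32°
rotate_crank_by(-72°): θ ← -32° -72° = -104°
rotate_crank_by(-84°): θ ← -104° -84° = -188°
crank pin P = (r cos θ, r sin θ) = (-50.503672, 7.097828)
h = r sin θ − e = 7.097828 − 1 = 6.097828
x = r cos θ + √(L² − h²) = -50.503672 + √(25600.0 − 37.1835) = -50.503672 + 159.883759 = 109.380088

109.3801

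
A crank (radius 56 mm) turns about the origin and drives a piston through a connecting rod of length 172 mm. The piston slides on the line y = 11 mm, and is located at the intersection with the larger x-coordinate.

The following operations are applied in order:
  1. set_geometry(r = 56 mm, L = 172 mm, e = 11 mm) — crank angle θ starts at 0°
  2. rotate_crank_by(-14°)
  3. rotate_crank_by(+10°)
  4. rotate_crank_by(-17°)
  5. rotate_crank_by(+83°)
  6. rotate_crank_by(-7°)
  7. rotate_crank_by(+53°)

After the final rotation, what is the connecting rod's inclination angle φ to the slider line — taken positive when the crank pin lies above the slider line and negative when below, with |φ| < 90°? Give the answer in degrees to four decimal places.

14.2228

set_geometry: r = 56 mm, L = 172 mm, e = 11 mm; θ ← 0°
rotate_crank_by(-14°): θ ← 0° -14° = -14°
rotate_crank_by(+10°): θ ← -14° +10° = -4°
rotate_crank_by(-17°): θ ← -4° -17° = -21°
rotate_crank_by(+83°): θ ← -21° +83° = 62°
rotate_crank_by(-7°): θ ← 62° -7° = 55°
rotate_crank_by(+53°): θ ← 55° +53° = 108°
crank pin P = (r cos θ, r sin θ) = (-17.304952, 53.259165)
h = r sin θ − e = 53.259165 − 11 = 42.259165
sin φ = h / L = 42.259165 / 172 = 0.24569282
φ = arcsin(0.24569282) = 14.222781°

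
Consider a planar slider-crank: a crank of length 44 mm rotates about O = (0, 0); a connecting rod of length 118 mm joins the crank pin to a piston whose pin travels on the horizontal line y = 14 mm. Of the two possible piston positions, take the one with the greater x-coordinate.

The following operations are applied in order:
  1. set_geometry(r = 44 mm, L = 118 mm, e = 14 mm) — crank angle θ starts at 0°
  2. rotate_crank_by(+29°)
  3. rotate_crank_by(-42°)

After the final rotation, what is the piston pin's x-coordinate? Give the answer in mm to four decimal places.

set_geometry: r = 44 mm, L = 118 mm, e = 14 mm; θ ← 0°
rotate_crank_by(+29°): θ ← 0° +29° = 29°
rotate_crank_by(-42°): θ ← 29° -42° = -13°
crank pin P = (r cos θ, r sin θ) = (42.872283, -9.897846)
h = r sin θ − e = -9.897846 − 14 = -23.897846
x = r cos θ + √(L² − h²) = 42.872283 + √(13924.0 − 571.1071) = 42.872283 + 115.554718 = 158.427001

158.4270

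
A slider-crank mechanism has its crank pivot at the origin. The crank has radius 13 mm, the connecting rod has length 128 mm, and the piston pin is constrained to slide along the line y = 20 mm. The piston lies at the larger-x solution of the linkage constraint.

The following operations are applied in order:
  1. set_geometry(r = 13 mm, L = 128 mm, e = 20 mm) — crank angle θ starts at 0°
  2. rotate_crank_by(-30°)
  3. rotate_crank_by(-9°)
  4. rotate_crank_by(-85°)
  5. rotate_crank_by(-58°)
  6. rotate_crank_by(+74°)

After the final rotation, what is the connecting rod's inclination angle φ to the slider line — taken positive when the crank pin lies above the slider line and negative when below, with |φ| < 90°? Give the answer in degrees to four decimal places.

-14.6457

set_geometry: r = 13 mm, L = 128 mm, e = 20 mm; θ ← 0°
rotate_crank_by(-30°): θ ← 0° -30° = -30°
rotate_crank_by(-9°): θ ← -30° -9° = -39°
rotate_crank_by(-85°): θ ← -39° -85° = -124°
rotate_crank_by(-58°): θ ← -124° -58° = -182°
rotate_crank_by(+74°): θ ← -182° +74° = -108°
crank pin P = (r cos θ, r sin θ) = (-4.017221, -12.363735)
h = r sin θ − e = -12.363735 − 20 = -32.363735
sin φ = h / L = -32.363735 / 128 = -0.25284168
φ = arcsin(-0.25284168) = -14.645732°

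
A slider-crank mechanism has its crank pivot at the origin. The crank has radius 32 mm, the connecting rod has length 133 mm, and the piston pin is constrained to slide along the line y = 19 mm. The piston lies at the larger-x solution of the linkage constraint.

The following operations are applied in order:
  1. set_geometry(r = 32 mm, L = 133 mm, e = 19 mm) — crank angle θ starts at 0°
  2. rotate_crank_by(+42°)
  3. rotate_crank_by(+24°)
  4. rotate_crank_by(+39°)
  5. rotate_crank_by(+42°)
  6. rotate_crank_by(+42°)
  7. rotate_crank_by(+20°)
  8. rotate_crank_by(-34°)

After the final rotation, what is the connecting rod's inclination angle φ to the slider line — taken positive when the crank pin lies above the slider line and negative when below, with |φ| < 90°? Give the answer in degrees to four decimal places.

set_geometry: r = 32 mm, L = 133 mm, e = 19 mm; θ ← 0°
rotate_crank_by(+42°): θ ← 0° +42° = 42°
rotate_crank_by(+24°): θ ← 42° +24° = 66°
rotate_crank_by(+39°): θ ← 66° +39° = 105°
rotate_crank_by(+42°): θ ← 105° +42° = 147°
rotate_crank_by(+42°): θ ← 147° +42° = 189°
rotate_crank_by(+20°): θ ← 189° +20° = 209°
rotate_crank_by(-34°): θ ← 209° -34° = 175°
crank pin P = (r cos θ, r sin θ) = (-31.878230, 2.788984)
h = r sin θ − e = 2.788984 − 19 = -16.211016
sin φ = h / L = -16.211016 / 133 = -0.12188734
φ = arcsin(-0.12188734) = -7.001039°

-7.0010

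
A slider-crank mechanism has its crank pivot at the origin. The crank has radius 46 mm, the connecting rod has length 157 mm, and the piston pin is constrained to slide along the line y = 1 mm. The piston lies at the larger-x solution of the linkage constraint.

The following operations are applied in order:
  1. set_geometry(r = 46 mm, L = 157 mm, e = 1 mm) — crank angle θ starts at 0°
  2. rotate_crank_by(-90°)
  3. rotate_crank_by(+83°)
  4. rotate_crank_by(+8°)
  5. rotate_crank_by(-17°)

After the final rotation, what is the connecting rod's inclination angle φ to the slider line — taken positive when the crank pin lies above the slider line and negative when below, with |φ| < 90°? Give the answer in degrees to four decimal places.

-4.9985

set_geometry: r = 46 mm, L = 157 mm, e = 1 mm; θ ← 0°
rotate_crank_by(-90°): θ ← 0° -90° = -90°
rotate_crank_by(+83°): θ ← -90° +83° = -7°
rotate_crank_by(+8°): θ ← -7° +8° = 1°
rotate_crank_by(-17°): θ ← 1° -17° = -16°
crank pin P = (r cos θ, r sin θ) = (44.218038, -12.679318)
h = r sin θ − e = -12.679318 − 1 = -13.679318
sin φ = h / L = -13.679318 / 157 = -0.08712942
φ = arcsin(-0.08712942) = -4.998486°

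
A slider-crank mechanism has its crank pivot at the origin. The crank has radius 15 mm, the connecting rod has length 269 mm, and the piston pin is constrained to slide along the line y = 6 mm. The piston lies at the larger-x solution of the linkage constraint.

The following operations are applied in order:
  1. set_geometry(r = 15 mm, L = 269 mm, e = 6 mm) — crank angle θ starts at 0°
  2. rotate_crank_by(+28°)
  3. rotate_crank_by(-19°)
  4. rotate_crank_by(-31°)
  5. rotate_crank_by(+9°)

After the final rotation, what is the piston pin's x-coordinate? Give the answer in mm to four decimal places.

set_geometry: r = 15 mm, L = 269 mm, e = 6 mm; θ ← 0°
rotate_crank_by(+28°): θ ← 0° +28° = 28°
rotate_crank_by(-19°): θ ← 28° -19° = 9°
rotate_crank_by(-31°): θ ← 9° -31° = -22°
rotate_crank_by(+9°): θ ← -22° +9° = -13°
crank pin P = (r cos θ, r sin θ) = (14.615551, -3.374266)
h = r sin θ − e = -3.374266 − 6 = -9.374266
x = r cos θ + √(L² − h²) = 14.615551 + √(72361.0 − 87.8769) = 14.615551 + 268.836610 = 283.452161

283.4522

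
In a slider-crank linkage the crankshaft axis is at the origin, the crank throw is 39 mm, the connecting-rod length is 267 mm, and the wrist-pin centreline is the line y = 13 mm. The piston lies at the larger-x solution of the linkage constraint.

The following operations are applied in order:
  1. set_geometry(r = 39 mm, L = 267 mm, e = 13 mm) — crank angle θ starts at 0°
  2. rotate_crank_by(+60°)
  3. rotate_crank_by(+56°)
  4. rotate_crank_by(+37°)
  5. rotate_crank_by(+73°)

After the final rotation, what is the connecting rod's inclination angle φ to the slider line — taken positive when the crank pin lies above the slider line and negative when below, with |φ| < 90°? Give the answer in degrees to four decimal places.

set_geometry: r = 39 mm, L = 267 mm, e = 13 mm; θ ← 0°
rotate_crank_by(+60°): θ ← 0° +60° = 60°
rotate_crank_by(+56°): θ ← 60° +56° = 116°
rotate_crank_by(+37°): θ ← 116° +37° = 153°
rotate_crank_by(+73°): θ ← 153° +73° = 226°
crank pin P = (r cos θ, r sin θ) = (-27.091676, -28.054252)
h = r sin θ − e = -28.054252 − 13 = -41.054252
sin φ = h / L = -41.054252 / 267 = -0.15376124
φ = arcsin(-0.15376124) = -8.844960°

-8.8450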